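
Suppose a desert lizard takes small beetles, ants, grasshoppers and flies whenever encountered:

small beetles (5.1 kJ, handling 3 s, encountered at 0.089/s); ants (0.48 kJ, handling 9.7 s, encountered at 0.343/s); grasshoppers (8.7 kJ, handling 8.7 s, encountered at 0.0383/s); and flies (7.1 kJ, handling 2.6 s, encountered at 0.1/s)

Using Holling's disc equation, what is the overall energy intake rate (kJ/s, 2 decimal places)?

0.32 kJ/s

Energy encountered per unit search time: 0.089×5.1 + 0.343×0.48 + 0.0383×8.7 + 0.1×7.1 = 1.662 kJ/s.
Handling time per unit search time: 0.089×3 + 0.343×9.7 + 0.0383×8.7 + 0.1×2.6 = 4.187.
Rate = 1.662/(1 + 4.187) = 0.3203 kJ/s.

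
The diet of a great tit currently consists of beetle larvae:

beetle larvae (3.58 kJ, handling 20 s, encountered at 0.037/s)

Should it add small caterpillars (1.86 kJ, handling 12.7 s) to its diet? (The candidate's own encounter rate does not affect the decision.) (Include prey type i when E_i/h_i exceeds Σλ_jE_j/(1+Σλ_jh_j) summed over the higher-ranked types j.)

Yes

On beetle larvae alone, R = ΣλE/(1+Σλh) = 0.1325/1.74 = 0.07613 kJ/s.
Profitability of small caterpillars: 1.86/12.7 = 0.1465 kJ/s.
0.1465 > 0.07613, so adding small caterpillars raises the average — include it.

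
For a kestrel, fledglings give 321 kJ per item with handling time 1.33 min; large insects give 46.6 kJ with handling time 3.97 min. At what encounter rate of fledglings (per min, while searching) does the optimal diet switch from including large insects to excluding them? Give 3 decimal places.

0.038 per min

Drop large insects once their profitability E₂/h₂ falls below the rate achievable on fledglings alone: E₂/h₂ = λE₁/(1 + λh₁).
Solve for λ: λE₁h₂ = E₂(1 + λh₁) → λ(E₁h₂ − E₂h₁) = E₂ → λ = E₂/(E₁h₂ − E₂h₁).
λ = 46.6/(321×3.97 − 46.6×1.33) = 46.6/1212 = 0.03844 per min.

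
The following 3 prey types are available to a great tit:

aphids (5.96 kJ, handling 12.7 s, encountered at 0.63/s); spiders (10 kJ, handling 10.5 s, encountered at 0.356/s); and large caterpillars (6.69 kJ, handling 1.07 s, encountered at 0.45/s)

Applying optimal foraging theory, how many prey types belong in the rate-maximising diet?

1

Profitabilities (E/h, kJ/s): large caterpillars 6.25, spiders 0.952, aphids 0.469. Add prey in this order while the next type's profitability exceeds the intake rate on those already taken.
Rate on top 1: 2.032. spiders: 0.952 < 2.032 → exclude; stop.
Optimal diet: large caterpillars — 1 of 3 types.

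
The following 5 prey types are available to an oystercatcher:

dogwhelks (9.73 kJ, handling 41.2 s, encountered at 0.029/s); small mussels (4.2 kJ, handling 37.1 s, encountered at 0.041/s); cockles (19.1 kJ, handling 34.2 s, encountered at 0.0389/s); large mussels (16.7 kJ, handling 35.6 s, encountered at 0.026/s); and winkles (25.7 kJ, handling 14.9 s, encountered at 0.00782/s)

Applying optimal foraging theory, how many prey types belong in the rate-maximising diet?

Profitabilities (E/h, kJ/s): winkles 1.72, cockles 0.558, large mussels 0.469, dogwhelks 0.236, small mussels 0.113. Add prey in this order while the next type's profitability exceeds the intake rate on those already taken.
Rate on top 1: 0.18. cockles: 0.558 > 0.18 → include.
Rate on top 2: 0.3858. large mussels: 0.469 > 0.3858 → include.
Rate on top 3: 0.4086. dogwhelks: 0.236 < 0.4086 → exclude; stop.
Optimal diet: winkles, cockles, large mussels — 3 of 5 types.

3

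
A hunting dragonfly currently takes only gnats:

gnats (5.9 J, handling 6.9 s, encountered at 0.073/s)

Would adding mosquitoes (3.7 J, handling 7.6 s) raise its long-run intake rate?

Yes

On gnats alone, R = ΣλE/(1+Σλh) = 0.4307/1.504 = 0.2864 J/s.
Profitability of mosquitoes: 3.7/7.6 = 0.4868 J/s.
Since 0.4868 > R, including mosquitoes increases the long-run rate.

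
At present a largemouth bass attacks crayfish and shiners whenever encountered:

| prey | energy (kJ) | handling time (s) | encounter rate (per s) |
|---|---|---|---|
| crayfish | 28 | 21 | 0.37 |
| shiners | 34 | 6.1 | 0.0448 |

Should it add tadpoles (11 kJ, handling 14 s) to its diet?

On crayfish and shiners alone, R = ΣλE/(1+Σλh) = 11.88/9.043 = 1.314 kJ/s.
Profitability of tadpoles: 11/14 = 0.7857 kJ/s.
Since 0.7857 < R, time spent handling tadpoles is better spent searching.

No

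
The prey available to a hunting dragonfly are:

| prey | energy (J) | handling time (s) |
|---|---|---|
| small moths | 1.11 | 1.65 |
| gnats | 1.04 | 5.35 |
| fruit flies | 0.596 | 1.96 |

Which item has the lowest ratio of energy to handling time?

gnats

In descending order of E/h:
small moths: 1.11/1.65 = 0.673 J/s
fruit flies: 0.596/1.96 = 0.304 J/s
gnats: 1.04/5.35 = 0.194 J/s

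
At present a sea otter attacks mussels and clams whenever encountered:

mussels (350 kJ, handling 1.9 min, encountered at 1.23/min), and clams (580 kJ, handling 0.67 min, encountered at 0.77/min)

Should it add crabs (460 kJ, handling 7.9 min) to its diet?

Current rate: (1.23×350 + 0.77×580)/(1 + 1.23×1.9 + 0.77×0.67) = 227.6 kJ/min.
crabs: E/h = 460/7.9 = 58.23 kJ/min.
Since 58.23 < R, time spent handling crabs is better spent searching.

No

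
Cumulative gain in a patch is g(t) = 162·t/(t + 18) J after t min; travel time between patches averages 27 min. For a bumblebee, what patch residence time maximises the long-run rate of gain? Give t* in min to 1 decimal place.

By the marginal value theorem, leave when the instantaneous gain rate g'(t) equals the habitat-wide average g(t)/(T + t).
g'(t) = 162·18/(t + 18)². Setting 162·18/(t+18)² = 162t/[(t+18)(27+t)] gives 18(27+t) = t(t+18), so t² = 18×27 = 486.
t* = √486 = 22.05 min.

22.0 min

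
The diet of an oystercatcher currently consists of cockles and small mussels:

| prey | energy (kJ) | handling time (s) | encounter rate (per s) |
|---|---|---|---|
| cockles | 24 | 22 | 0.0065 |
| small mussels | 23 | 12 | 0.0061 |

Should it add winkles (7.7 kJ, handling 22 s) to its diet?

Yes

Intake rate on the current diet: R = (0.0065×24 + 0.0061×23) / (1 + 0.0065×22 + 0.0061×12) = 0.2963/1.216 = 0.2436 kJ/s.
winkles: E/h = 7.7/22 = 0.35 kJ/s.
Since 0.35 > R, including winkles increases the long-run rate.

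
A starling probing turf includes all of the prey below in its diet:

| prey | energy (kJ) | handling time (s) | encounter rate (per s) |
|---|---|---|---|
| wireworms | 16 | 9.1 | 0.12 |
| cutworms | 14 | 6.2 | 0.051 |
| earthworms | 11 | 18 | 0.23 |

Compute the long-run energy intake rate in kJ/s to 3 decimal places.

0.789 kJ/s

Energy encountered per unit search time: 0.12×16 + 0.051×14 + 0.23×11 = 5.164 kJ/s.
Handling time per unit search time: 0.12×9.1 + 0.051×6.2 + 0.23×18 = 5.548.
Rate = 5.164/(1 + 5.548) = 0.7886 kJ/s.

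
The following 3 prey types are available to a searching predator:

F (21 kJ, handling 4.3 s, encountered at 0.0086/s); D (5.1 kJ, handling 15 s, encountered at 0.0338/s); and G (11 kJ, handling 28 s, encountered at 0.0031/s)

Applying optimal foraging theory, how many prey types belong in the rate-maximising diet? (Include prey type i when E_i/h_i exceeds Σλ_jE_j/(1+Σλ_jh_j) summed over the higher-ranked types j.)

3

E/h in descending order: F 4.88, G 0.393, D 0.34 kJ/s. The optimal diet is the largest prefix of this list for which every included type satisfies E_i/h_i > R on the types above it.
Rate on top 1: 0.1742. G: 0.393 > 0.1742 → include.
Rate on top 2: 0.1911. D: 0.34 > 0.1911 → include.
Optimal diet: F, G, D — 3 of 3 types.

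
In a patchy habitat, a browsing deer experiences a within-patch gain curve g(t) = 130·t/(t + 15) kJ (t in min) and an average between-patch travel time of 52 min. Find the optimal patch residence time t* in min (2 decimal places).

By the marginal value theorem, leave when the instantaneous gain rate g'(t) equals the habitat-wide average g(t)/(T + t).
g'(t) = 130·15/(t + 15)². Setting 130·15/(t+15)² = 130t/[(t+15)(52+t)] gives 15(52+t) = t(t+15), so t² = 15×52 = 780.
t* = √780 = 27.93 min.

27.93 min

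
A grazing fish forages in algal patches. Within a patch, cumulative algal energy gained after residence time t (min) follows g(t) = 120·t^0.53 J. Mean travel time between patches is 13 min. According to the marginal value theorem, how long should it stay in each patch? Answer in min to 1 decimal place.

Optimal t* satisfies g'(t*) = g(t*)/(T + t*).
g'(t) = 0.53·120·t^-0.47. Setting 0.53·120·t^-0.47 = 120·t^0.53/(13+t) gives 0.53(13+t) = t, so 0.47·t = 0.53×13.
t* = 0.53×13/0.47 = 14.66 min.

14.7 min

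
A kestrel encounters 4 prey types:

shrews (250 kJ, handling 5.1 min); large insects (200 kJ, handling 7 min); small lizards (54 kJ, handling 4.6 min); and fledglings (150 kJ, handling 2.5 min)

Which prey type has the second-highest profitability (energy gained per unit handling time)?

shrews

In descending order of E/h:
fledglings: 150/2.5 = 60 kJ/min
shrews: 250/5.1 = 49 kJ/min
large insects: 200/7 = 28.6 kJ/min
small lizards: 54/4.6 = 11.7 kJ/min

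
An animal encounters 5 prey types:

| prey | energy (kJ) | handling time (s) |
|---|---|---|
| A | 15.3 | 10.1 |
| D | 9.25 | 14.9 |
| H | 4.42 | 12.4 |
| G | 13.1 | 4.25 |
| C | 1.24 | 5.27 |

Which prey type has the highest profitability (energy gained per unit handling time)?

Profitability E/h (kJ/s): A = 15.3/10.1 = 1.51, D = 9.25/14.9 = 0.621, H = 4.42/12.4 = 0.356, G = 13.1/4.25 = 3.08, C = 1.24/5.27 = 0.235.
Ranked: G > A > D > H > C.

G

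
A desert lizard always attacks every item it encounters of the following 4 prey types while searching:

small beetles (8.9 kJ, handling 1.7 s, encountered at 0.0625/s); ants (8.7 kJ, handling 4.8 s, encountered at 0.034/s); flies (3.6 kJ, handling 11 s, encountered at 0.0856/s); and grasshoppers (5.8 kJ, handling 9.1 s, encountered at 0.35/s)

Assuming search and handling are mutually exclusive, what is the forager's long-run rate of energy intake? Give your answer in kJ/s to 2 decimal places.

0.59 kJ/s

Energy encountered per unit search time: 0.0625×8.9 + 0.034×8.7 + 0.0856×3.6 + 0.35×5.8 = 3.19 kJ/s.
Handling time per unit search time: 0.0625×1.7 + 0.034×4.8 + 0.0856×11 + 0.35×9.1 = 4.396.
Rate = 3.19/(1 + 4.396) = 0.5912 kJ/s.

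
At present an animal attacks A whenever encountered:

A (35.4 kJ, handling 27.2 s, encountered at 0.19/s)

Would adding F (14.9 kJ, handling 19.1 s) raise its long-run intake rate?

On A alone, R = ΣλE/(1+Σλh) = 6.726/6.168 = 1.09 kJ/s.
Profitability of F: 14.9/19.1 = 0.7801 kJ/s.
Since 0.7801 < R, time spent handling F is better spent searching.

No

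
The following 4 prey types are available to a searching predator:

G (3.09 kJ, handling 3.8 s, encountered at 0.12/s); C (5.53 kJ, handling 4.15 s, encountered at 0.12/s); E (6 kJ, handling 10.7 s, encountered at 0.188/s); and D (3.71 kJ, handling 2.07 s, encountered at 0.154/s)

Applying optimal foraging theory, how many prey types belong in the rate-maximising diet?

3

E/h in descending order: D 1.79, C 1.33, G 0.813, E 0.561 kJ/s. The optimal diet is the largest prefix of this list for which every included type satisfies E_i/h_i > R on the types above it.
Rate on top 1: 0.4332. C: 1.33 > 0.4332 → include.
Rate on top 2: 0.6797. G: 0.813 > 0.6797 → include.
Rate on top 3: 0.7065. E: 0.561 < 0.7065 → exclude; stop.
Optimal diet: D, C, G — 3 of 4 types.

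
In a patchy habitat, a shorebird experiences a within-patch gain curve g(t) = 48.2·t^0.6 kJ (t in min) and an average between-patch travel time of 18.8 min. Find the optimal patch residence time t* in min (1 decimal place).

28.2 min

Optimal t* satisfies g'(t*) = g(t*)/(T + t*).
g'(t) = 0.6·48.2·t^-0.4. Setting 0.6·48.2·t^-0.4 = 48.2·t^0.6/(18.8+t) gives 0.6(18.8+t) = t, so 0.40·t = 0.6×18.8.
t* = 0.6×18.8/0.40 = 28.2 min.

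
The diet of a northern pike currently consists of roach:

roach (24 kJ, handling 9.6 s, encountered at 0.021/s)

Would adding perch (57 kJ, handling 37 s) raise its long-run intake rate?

Intake rate on the current diet: R = (0.021×24) / (1 + 0.021×9.6) = 0.504/1.202 = 0.4194 kJ/s.
Profitability of perch: 57/37 = 1.541 kJ/s.
Since 1.541 > R, including perch increases the long-run rate.

Yes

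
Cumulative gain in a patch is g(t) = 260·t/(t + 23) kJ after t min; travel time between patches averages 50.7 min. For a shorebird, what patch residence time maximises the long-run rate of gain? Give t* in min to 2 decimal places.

Optimal t* satisfies g'(t*) = g(t*)/(T + t*).
g'(t) = 260·23/(t + 23)². Setting 260·23/(t+23)² = 260t/[(t+23)(50.7+t)] gives 23(50.7+t) = t(t+23), so t² = 23×50.7 = 1166.
t* = √1166 = 34.15 min.

34.15 min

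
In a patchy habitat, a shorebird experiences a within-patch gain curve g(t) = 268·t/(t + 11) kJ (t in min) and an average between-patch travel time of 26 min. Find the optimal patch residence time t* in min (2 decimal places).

16.91 min

By the marginal value theorem, leave when the instantaneous gain rate g'(t) equals the habitat-wide average g(t)/(T + t).
g'(t) = 268·11/(t + 11)². Setting 268·11/(t+11)² = 268t/[(t+11)(26+t)] gives 11(26+t) = t(t+11), so t² = 11×26 = 286.
t* = √286 = 16.91 min.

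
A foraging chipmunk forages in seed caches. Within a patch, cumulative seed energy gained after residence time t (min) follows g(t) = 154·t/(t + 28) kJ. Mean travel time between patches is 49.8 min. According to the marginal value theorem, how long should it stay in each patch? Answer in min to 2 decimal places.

Optimal t* satisfies g'(t*) = g(t*)/(T + t*).
g'(t) = 154·28/(t + 28)². Setting 154·28/(t+28)² = 154t/[(t+28)(49.8+t)] gives 28(49.8+t) = t(t+28), so t² = 28×49.8 = 1394.
t* = √1394 = 37.34 min.

37.34 min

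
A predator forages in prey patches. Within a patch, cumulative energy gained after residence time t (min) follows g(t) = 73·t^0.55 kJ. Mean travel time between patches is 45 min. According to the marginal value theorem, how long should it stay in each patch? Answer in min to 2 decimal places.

Optimal t* satisfies g'(t*) = g(t*)/(T + t*).
g'(t) = 0.55·73·t^-0.45. Setting 0.55·73·t^-0.45 = 73·t^0.55/(45+t) gives 0.55(45+t) = t, so 0.45·t = 0.55×45.
t* = 0.55×45/0.45 = 55 min.

55.00 min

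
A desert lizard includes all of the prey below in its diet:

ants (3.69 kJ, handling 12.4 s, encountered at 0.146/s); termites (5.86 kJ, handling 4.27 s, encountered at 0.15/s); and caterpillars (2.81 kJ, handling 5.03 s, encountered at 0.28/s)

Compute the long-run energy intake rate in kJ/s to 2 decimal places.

R = Σλ_iE_i / (1 + Σλ_ih_i)
Numerator: 0.146×3.69 + 0.15×5.86 + 0.28×2.81 = 2.205
Denominator: 1 + 0.146×12.4 + 0.15×4.27 + 0.28×5.03 = 4.859
R = 2.205/4.859 = 0.4537 kJ/s

0.45 kJ/s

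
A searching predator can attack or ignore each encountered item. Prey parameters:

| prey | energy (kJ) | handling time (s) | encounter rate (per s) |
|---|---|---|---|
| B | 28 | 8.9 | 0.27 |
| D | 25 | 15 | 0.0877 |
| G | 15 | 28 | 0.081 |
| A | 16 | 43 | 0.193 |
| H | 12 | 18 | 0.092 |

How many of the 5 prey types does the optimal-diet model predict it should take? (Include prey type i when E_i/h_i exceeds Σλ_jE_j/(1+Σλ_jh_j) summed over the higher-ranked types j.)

1

Rank by E/h (kJ/s): B 3.15, D 1.67, H 0.667, G 0.536, A 0.372. Include each in turn until the next type's E/h falls below the running intake rate.
Rate on top 1: 2.222. D: 1.67 < 2.222 → exclude; stop.
Optimal diet: B — 1 of 5 types.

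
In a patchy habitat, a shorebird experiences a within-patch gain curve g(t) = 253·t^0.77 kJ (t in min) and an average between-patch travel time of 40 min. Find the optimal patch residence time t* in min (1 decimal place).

By the marginal value theorem, leave when the instantaneous gain rate g'(t) equals the habitat-wide average g(t)/(T + t).
g'(t) = 0.77·253·t^-0.23. Setting 0.77·253·t^-0.23 = 253·t^0.77/(40+t) gives 0.77(40+t) = t, so 0.23·t = 0.77×40.
t* = 0.77×40/0.23 = 133.9 min.

133.9 min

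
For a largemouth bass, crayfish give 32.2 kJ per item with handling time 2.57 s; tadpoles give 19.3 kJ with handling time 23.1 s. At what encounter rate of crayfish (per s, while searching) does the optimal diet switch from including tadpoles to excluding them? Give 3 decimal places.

0.028 per s

At the threshold, the rate on crayfish alone equals the profitability of tadpoles: λ·32.2/(1 + λ·2.57) = 19.3/23.1 = 0.8355.
Rearranging, λ(32.2 − 0.8355×2.57) = 0.8355, so λ = 0.8355/30.05 = 0.0278 per s.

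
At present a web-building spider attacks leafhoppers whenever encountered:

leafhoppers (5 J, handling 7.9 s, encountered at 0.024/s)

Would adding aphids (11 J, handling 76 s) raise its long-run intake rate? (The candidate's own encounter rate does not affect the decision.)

On leafhoppers alone, R = ΣλE/(1+Σλh) = 0.12/1.19 = 0.1009 J/s.
Profitability of aphids: 11/76 = 0.1447 J/s.
Since 0.1447 > R, including aphids increases the long-run rate.

Yes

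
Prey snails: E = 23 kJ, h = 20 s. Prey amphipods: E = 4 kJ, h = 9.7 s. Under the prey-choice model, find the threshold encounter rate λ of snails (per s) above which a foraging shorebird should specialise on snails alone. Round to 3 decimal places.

At the threshold, the rate on snails alone equals the profitability of amphipods: λ·23/(1 + λ·20) = 4/9.7 = 0.4124.
Rearranging, λ(23 − 0.4124×20) = 0.4124, so λ = 0.4124/14.75 = 0.02795 per s.

0.028 per s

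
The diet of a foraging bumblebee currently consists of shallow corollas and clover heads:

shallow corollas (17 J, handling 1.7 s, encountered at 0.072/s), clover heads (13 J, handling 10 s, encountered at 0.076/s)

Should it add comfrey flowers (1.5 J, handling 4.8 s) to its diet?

Intake rate on the current diet: R = (0.072×17 + 0.076×13) / (1 + 0.072×1.7 + 0.076×10) = 2.212/1.882 = 1.175 J/s.
Profitability of comfrey flowers: 1.5/4.8 = 0.3125 J/s.
Since 0.3125 < R, time spent handling comfrey flowers is better spent searching.

No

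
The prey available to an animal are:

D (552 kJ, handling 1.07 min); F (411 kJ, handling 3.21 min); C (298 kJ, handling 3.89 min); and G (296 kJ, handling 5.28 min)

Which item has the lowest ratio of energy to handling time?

Profitability E/h (kJ/min): D = 552/1.07 = 516, F = 411/3.21 = 128, C = 298/3.89 = 76.6, G = 296/5.28 = 56.1.
Ranked: D > F > C > G.

G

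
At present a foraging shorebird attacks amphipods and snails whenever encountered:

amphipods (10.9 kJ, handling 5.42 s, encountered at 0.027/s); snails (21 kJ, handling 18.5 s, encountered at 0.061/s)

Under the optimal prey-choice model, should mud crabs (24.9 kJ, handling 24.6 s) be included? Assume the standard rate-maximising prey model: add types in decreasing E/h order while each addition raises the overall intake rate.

On amphipods and snails alone, R = ΣλE/(1+Σλh) = 1.575/2.275 = 0.6925 kJ/s.
mud crabs: E/h = 24.9/24.6 = 1.012 kJ/s.
Since 1.012 > R, including mud crabs increases the long-run rate.

Yes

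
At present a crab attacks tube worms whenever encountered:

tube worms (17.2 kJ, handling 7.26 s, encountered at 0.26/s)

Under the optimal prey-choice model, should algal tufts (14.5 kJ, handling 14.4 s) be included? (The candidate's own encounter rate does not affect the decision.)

No

Intake rate on the current diet: R = (0.26×17.2) / (1 + 0.26×7.26) = 4.472/2.888 = 1.549 kJ/s.
Profitability of algal tufts: 14.5/14.4 = 1.007 kJ/s.
1.007 < 1.549, so adding algal tufts would lower the average — exclude it.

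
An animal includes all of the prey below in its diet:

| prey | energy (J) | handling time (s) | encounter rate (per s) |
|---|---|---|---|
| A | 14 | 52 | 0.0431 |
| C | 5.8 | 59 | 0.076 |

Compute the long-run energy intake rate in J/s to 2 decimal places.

Energy encountered per unit search time: 0.0431×14 + 0.076×5.8 = 1.044 J/s.
Handling time per unit search time: 0.0431×52 + 0.076×59 = 6.725.
Rate = 1.044/(1 + 6.725) = 0.1352 J/s.

0.14 J/s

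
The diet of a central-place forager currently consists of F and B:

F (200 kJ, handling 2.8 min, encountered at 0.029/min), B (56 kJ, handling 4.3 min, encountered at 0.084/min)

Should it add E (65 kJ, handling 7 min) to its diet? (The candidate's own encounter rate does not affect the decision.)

Yes

Intake rate on the current diet: R = (0.029×200 + 0.084×56) / (1 + 0.029×2.8 + 0.084×4.3) = 10.5/1.442 = 7.282 kJ/min.
E: E/h = 65/7 = 9.286 kJ/min.
Since 9.286 > R, including E increases the long-run rate.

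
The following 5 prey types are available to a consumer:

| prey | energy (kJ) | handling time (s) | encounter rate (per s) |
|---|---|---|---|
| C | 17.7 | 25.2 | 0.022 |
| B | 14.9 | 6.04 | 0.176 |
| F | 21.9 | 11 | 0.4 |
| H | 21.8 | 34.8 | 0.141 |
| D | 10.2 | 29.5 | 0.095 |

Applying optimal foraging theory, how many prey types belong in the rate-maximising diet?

Rank by E/h (kJ/s): B 2.47, F 1.99, C 0.702, H 0.626, D 0.346. Include each in turn until the next type's E/h falls below the running intake rate.
Rate on top 1: 1.271. F: 1.99 > 1.271 → include.
Rate on top 2: 1.761. C: 0.702 < 1.761 → exclude; stop.
Optimal diet: B, F — 2 of 5 types.

2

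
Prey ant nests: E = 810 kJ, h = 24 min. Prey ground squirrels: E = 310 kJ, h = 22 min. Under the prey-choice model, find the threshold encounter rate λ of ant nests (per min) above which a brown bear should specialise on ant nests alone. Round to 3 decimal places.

The zero-one rule: include ground squirrels iff E₂/h₂ > λE₁/(1+λh₁). Equality gives the switch point.
λE₁h₂ = E₂ + λE₂h₁ ⇒ λ = E₂/(E₁h₂ − E₂h₁) = 310/(1.782e+04 − 7440) = 0.02987 per min.

0.030 per min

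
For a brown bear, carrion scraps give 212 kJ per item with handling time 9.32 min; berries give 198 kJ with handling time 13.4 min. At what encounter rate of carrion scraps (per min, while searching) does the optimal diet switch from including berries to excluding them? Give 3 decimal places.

The zero-one rule: include berries iff E₂/h₂ > λE₁/(1+λh₁). Equality gives the switch point.
λE₁h₂ = E₂ + λE₂h₁ ⇒ λ = E₂/(E₁h₂ − E₂h₁) = 198/(2841 − 1845) = 0.1989 per min.

0.199 per min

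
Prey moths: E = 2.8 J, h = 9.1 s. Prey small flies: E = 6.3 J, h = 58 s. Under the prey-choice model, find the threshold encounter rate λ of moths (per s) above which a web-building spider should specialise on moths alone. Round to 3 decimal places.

At the threshold, the rate on moths alone equals the profitability of small flies: λ·2.8/(1 + λ·9.1) = 6.3/58 = 0.1086.
Rearranging, λ(2.8 − 0.1086×9.1) = 0.1086, so λ = 0.1086/1.812 = 0.05996 per s.

0.060 per s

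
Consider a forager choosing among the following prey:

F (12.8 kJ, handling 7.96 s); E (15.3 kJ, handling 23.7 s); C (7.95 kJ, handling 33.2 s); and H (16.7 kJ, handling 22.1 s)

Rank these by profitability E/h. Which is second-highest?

H

Profitability E/h (kJ/s): F = 12.8/7.96 = 1.61, E = 15.3/23.7 = 0.646, C = 7.95/33.2 = 0.239, H = 16.7/22.1 = 0.756.
Ranked: F > H > E > C.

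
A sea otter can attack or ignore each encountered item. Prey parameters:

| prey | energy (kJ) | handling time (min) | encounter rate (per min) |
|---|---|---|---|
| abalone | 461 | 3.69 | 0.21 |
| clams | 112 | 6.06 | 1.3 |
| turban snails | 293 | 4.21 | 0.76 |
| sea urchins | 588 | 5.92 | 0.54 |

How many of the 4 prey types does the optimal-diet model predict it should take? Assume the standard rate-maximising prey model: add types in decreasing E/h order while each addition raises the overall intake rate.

Rank by E/h (kJ/min): abalone 125, sea urchins 99.3, turban snails 69.6, clams 18.5. Include each in turn until the next type's E/h falls below the running intake rate.
Rate on top 1: 54.54. sea urchins: 99.3 > 54.54 → include.
Rate on top 2: 83.34. turban snails: 69.6 < 83.34 → exclude; stop.
Optimal diet: abalone, sea urchins — 2 of 4 types.

2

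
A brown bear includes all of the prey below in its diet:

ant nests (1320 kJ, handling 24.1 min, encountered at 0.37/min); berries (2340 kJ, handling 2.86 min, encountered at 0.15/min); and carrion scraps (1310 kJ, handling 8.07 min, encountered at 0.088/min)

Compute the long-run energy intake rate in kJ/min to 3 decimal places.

86.348 kJ/min

R = (0.37×1320 + 0.15×2340 + 0.088×1310) / (1 + 0.37×24.1 + 0.15×2.86 + 0.088×8.07) = 954.7/11.06 = 86.35 kJ/min.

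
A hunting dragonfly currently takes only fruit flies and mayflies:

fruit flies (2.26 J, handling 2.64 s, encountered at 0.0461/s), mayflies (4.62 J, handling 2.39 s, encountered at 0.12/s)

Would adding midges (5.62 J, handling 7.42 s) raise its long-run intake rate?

Current rate: (0.0461×2.26 + 0.12×4.62)/(1 + 0.0461×2.64 + 0.12×2.39) = 0.4676 J/s.
Profitability of midges: 5.62/7.42 = 0.7574 J/s.
Since 0.7574 > R, including midges increases the long-run rate.

Yes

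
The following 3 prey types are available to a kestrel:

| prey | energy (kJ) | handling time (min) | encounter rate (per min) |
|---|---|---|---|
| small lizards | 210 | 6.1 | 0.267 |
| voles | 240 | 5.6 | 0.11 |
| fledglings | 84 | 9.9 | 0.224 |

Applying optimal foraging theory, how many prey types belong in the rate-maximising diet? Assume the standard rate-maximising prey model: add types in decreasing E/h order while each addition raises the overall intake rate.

2

Profitabilities (E/h, kJ/min): voles 42.9, small lizards 34.4, fledglings 8.48. Add prey in this order while the next type's profitability exceeds the intake rate on those already taken.
Rate on top 1: 16.34. small lizards: 34.4 > 16.34 → include.
Rate on top 2: 25.42. fledglings: 8.48 < 25.42 → exclude; stop.
Optimal diet: voles, small lizards — 2 of 3 types.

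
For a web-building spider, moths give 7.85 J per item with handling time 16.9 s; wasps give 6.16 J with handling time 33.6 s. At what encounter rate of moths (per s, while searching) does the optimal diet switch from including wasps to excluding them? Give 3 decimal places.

0.039 per s

The zero-one rule: include wasps iff E₂/h₂ > λE₁/(1+λh₁). Equality gives the switch point.
λE₁h₂ = E₂ + λE₂h₁ ⇒ λ = E₂/(E₁h₂ − E₂h₁) = 6.16/(263.8 − 104.1) = 0.03858 per s.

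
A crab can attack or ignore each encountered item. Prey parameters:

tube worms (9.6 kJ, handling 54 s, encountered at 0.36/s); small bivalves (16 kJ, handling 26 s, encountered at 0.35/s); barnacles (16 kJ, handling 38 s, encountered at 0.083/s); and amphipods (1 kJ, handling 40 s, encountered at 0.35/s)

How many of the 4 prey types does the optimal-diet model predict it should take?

Profitabilities (E/h, kJ/s): small bivalves 0.615, barnacles 0.421, tube worms 0.178, amphipods 0.025. Add prey in this order while the next type's profitability exceeds the intake rate on those already taken.
Rate on top 1: 0.5545. barnacles: 0.421 < 0.5545 → exclude; stop.
Optimal diet: small bivalves — 1 of 4 types.

1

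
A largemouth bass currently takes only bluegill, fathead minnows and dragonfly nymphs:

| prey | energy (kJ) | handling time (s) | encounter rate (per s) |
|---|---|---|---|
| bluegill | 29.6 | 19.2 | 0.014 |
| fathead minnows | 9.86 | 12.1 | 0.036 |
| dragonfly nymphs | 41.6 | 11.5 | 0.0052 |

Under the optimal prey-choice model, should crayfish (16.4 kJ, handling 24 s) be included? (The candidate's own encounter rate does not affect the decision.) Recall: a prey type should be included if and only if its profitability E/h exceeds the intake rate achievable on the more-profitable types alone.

Yes

Current rate: (0.014×29.6 + 0.036×9.86 + 0.0052×41.6)/(1 + 0.014×19.2 + 0.036×12.1 + 0.0052×11.5) = 0.5587 kJ/s.
crayfish: E/h = 16.4/24 = 0.6833 kJ/s.
Since 0.6833 > R, including crayfish increases the long-run rate.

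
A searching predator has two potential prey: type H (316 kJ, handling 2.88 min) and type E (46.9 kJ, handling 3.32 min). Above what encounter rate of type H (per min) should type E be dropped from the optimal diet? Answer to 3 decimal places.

Drop type E once their profitability E₂/h₂ falls below the rate achievable on type H alone: E₂/h₂ = λE₁/(1 + λh₁).
Solve for λ: λE₁h₂ = E₂(1 + λh₁) → λ(E₁h₂ − E₂h₁) = E₂ → λ = E₂/(E₁h₂ − E₂h₁).
λ = 46.9/(316×3.32 − 46.9×2.88) = 46.9/914 = 0.05131 per min.

0.051 per min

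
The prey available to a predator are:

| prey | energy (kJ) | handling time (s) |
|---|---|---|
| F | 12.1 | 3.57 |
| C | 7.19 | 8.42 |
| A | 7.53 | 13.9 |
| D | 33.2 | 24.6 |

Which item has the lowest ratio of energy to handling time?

A

In descending order of E/h:
F: 12.1/3.57 = 3.39 kJ/s
D: 33.2/24.6 = 1.35 kJ/s
C: 7.19/8.42 = 0.854 kJ/s
A: 7.53/13.9 = 0.542 kJ/s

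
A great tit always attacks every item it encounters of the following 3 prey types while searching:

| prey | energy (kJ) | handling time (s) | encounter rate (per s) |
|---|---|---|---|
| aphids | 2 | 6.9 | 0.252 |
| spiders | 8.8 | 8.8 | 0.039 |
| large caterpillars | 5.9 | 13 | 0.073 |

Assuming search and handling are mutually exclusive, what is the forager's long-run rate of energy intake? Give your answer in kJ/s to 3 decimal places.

Energy encountered per unit search time: 0.252×2 + 0.039×8.8 + 0.073×5.9 = 1.278 kJ/s.
Handling time per unit search time: 0.252×6.9 + 0.039×8.8 + 0.073×13 = 3.031.
Rate = 1.278/(1 + 3.031) = 0.317 kJ/s.

0.317 kJ/s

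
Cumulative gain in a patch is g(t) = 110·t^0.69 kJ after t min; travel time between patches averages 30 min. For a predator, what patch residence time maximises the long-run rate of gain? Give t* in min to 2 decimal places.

66.77 min

Maximise g(t)/(T+t): set derivative to zero → g'(t)(T+t) = g(t).
g'(t) = 0.69·110·t^-0.31. Setting 0.69·110·t^-0.31 = 110·t^0.69/(30+t) gives 0.69(30+t) = t, so 0.31·t = 0.69×30.
t* = 0.69×30/0.31 = 66.77 min.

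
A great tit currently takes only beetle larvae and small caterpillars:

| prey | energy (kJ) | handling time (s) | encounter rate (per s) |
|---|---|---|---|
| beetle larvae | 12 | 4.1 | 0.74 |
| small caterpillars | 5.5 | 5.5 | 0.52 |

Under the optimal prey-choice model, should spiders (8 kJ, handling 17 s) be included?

No

On beetle larvae and small caterpillars alone, R = ΣλE/(1+Σλh) = 11.74/6.894 = 1.703 kJ/s.
spiders: E/h = 8/17 = 0.4706 kJ/s.
0.4706 < 1.703, so adding spiders would lower the average — exclude it.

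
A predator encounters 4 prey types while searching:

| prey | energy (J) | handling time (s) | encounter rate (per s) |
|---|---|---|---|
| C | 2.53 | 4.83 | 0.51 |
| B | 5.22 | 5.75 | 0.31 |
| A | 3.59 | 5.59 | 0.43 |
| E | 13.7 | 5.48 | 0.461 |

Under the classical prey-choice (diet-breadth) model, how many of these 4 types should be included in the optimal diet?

Profitabilities (E/h, J/s): E 2.5, B 0.908, A 0.642, C 0.524. Add prey in this order while the next type's profitability exceeds the intake rate on those already taken.
Rate on top 1: 1.791. B: 0.908 < 1.791 → exclude; stop.
Optimal diet: E — 1 of 4 types.

1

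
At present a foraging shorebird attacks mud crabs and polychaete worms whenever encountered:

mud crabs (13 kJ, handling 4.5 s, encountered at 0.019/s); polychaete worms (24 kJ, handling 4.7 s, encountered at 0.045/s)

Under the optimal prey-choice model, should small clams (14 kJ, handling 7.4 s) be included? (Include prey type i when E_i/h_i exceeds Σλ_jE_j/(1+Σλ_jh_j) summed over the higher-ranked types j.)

Yes

Intake rate on the current diet: R = (0.019×13 + 0.045×24) / (1 + 0.019×4.5 + 0.045×4.7) = 1.327/1.297 = 1.023 kJ/s.
Profitability of small clams: 14/7.4 = 1.892 kJ/s.
1.892 > 1.023, so adding small clams raises the average — include it.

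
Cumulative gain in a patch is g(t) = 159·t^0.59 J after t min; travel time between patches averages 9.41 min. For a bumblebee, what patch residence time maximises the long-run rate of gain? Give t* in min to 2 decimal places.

Optimal t* satisfies g'(t*) = g(t*)/(T + t*).
g'(t) = 0.59·159·t^-0.41. Setting 0.59·159·t^-0.41 = 159·t^0.59/(9.41+t) gives 0.59(9.41+t) = t, so 0.41·t = 0.59×9.41.
t* = 0.59×9.41/0.41 = 13.54 min.

13.54 min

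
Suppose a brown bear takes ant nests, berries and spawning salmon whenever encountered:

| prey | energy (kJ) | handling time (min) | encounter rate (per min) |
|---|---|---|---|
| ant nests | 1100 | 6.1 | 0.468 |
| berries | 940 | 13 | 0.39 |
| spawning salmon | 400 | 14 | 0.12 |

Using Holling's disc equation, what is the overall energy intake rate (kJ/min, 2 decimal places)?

Energy encountered per unit search time: 0.468×1100 + 0.39×940 + 0.12×400 = 929.4 kJ/min.
Handling time per unit search time: 0.468×6.1 + 0.39×13 + 0.12×14 = 9.605.
Rate = 929.4/(1 + 9.605) = 87.64 kJ/min.

87.64 kJ/min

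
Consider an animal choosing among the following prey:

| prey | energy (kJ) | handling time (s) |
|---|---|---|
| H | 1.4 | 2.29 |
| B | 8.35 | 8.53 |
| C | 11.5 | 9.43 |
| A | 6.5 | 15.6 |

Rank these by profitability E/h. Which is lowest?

Profitability E/h (kJ/s): H = 1.4/2.29 = 0.611, B = 8.35/8.53 = 0.979, C = 11.5/9.43 = 1.22, A = 6.5/15.6 = 0.417.
Ranked: C > B > H > A.

A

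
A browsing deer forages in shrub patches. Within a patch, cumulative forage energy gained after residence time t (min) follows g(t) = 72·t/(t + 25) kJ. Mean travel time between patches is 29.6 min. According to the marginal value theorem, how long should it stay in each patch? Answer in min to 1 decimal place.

27.2 min

Maximise g(t)/(T+t): set derivative to zero → g'(t)(T+t) = g(t).
g'(t) = 72·25/(t + 25)². Setting 72·25/(t+25)² = 72t/[(t+25)(29.6+t)] gives 25(29.6+t) = t(t+25), so t² = 25×29.6 = 740.
t* = √740 = 27.2 min.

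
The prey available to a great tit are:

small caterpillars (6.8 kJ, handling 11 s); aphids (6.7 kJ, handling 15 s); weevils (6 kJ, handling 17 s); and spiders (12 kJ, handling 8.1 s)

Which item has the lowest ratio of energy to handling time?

Profitability E/h (kJ/s): small caterpillars = 6.8/11 = 0.618, aphids = 6.7/15 = 0.447, weevils = 6/17 = 0.353, spiders = 12/8.1 = 1.48.
Ranked: spiders > small caterpillars > aphids > weevils.

weevils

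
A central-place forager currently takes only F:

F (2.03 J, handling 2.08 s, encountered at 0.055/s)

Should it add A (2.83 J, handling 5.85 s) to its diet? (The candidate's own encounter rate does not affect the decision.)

On F alone, R = ΣλE/(1+Σλh) = 0.1116/1.114 = 0.1002 J/s.
A: E/h = 2.83/5.85 = 0.4838 J/s.
Since 0.4838 > R, including A increases the long-run rate.

Yes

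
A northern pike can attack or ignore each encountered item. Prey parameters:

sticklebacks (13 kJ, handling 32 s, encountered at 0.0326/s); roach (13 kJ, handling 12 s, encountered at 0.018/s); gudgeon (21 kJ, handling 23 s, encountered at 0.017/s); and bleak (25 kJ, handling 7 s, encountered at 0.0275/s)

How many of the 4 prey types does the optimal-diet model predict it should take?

3

Rank by E/h (kJ/s): bleak 3.57, roach 1.08, gudgeon 0.913, sticklebacks 0.406. Include each in turn until the next type's E/h falls below the running intake rate.
Rate on top 1: 0.5765. roach: 1.08 > 0.5765 → include.
Rate on top 2: 0.6542. gudgeon: 0.913 > 0.6542 → include.
Rate on top 3: 0.7105. sticklebacks: 0.406 < 0.7105 → exclude; stop.
Optimal diet: bleak, roach, gudgeon — 3 of 4 types.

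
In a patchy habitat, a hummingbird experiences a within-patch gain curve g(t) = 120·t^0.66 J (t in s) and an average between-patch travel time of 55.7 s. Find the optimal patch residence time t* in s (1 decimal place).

108.1 s

Optimal t* satisfies g'(t*) = g(t*)/(T + t*).
g'(t) = 0.66·120·t^-0.34. Setting 0.66·120·t^-0.34 = 120·t^0.66/(55.7+t) gives 0.66(55.7+t) = t, so 0.34·t = 0.66×55.7.
t* = 0.66×55.7/0.34 = 108.1 s.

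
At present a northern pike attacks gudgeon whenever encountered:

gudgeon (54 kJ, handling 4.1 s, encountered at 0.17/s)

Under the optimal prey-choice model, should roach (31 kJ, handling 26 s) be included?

No

Intake rate on the current diet: R = (0.17×54) / (1 + 0.17×4.1) = 9.18/1.697 = 5.41 kJ/s.
Profitability of roach: 31/26 = 1.192 kJ/s.
1.192 < 5.41, so adding roach would lower the average — exclude it.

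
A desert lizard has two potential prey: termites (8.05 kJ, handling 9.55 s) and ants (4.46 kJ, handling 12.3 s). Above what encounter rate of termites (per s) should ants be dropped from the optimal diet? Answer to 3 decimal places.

The zero-one rule: include ants iff E₂/h₂ > λE₁/(1+λh₁). Equality gives the switch point.
λE₁h₂ = E₂ + λE₂h₁ ⇒ λ = E₂/(E₁h₂ − E₂h₁) = 4.46/(99.02 − 42.59) = 0.07905 per s.

0.079 per s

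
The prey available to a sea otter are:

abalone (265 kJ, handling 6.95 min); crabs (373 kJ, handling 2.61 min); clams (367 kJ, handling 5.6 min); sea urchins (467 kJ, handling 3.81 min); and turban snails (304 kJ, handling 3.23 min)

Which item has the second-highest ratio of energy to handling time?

sea urchins

Profitability E/h (kJ/min): abalone = 265/6.95 = 38.1, crabs = 373/2.61 = 143, clams = 367/5.6 = 65.5, sea urchins = 467/3.81 = 123, turban snails = 304/3.23 = 94.1.
Ranked: crabs > sea urchins > turban snails > clams > abalone.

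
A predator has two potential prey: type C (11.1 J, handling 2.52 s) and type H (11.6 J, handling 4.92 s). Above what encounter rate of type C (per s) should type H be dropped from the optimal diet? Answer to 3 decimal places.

0.457 per s

At the threshold, the rate on type C alone equals the profitability of type H: λ·11.1/(1 + λ·2.52) = 11.6/4.92 = 2.358.
Rearranging, λ(11.1 − 2.358×2.52) = 2.358, so λ = 2.358/5.159 = 0.4571 per s.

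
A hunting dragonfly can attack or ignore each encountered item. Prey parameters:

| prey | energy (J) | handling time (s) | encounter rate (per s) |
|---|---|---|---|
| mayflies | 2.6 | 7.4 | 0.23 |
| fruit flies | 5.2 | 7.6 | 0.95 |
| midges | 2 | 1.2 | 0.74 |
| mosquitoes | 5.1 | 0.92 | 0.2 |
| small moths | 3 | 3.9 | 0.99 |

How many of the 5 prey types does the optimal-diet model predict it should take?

Profitabilities (E/h, J/s): mosquitoes 5.54, midges 1.67, small moths 0.769, fruit flies 0.684, mayflies 0.351. Add prey in this order while the next type's profitability exceeds the intake rate on those already taken.
Rate on top 1: 0.8615. midges: 1.67 > 0.8615 → include.
Rate on top 2: 1.207. small moths: 0.769 < 1.207 → exclude; stop.
Optimal diet: mosquitoes, midges — 2 of 5 types.

2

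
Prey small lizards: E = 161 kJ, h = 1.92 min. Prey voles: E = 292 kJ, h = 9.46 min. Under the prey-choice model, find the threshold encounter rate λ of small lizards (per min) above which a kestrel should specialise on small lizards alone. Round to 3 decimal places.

0.303 per min

Drop voles once their profitability E₂/h₂ falls below the rate achievable on small lizards alone: E₂/h₂ = λE₁/(1 + λh₁).
Solve for λ: λE₁h₂ = E₂(1 + λh₁) → λ(E₁h₂ − E₂h₁) = E₂ → λ = E₂/(E₁h₂ − E₂h₁).
λ = 292/(161×9.46 − 292×1.92) = 292/962.4 = 0.3034 per min.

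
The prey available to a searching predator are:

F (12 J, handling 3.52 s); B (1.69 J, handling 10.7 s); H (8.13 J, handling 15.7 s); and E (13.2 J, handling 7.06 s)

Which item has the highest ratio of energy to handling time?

In descending order of E/h:
F: 12/3.52 = 3.41 J/s
E: 13.2/7.06 = 1.87 J/s
H: 8.13/15.7 = 0.518 J/s
B: 1.69/10.7 = 0.158 J/s

F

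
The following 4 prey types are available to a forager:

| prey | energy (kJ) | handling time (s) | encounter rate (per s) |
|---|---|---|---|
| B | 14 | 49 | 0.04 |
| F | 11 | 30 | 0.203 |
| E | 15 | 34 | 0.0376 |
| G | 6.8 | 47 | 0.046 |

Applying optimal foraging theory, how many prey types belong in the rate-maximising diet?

E/h in descending order: E 0.441, F 0.367, B 0.286, G 0.145 kJ/s. The optimal diet is the largest prefix of this list for which every included type satisfies E_i/h_i > R on the types above it.
Rate on top 1: 0.2475. F: 0.367 > 0.2475 → include.
Rate on top 2: 0.3342. B: 0.286 < 0.3342 → exclude; stop.
Optimal diet: E, F — 2 of 4 types.

2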